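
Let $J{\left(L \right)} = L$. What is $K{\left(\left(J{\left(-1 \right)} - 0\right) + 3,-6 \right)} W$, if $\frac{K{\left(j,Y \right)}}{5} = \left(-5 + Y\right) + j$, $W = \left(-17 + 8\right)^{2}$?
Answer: $-3645$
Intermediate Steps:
$W = 81$ ($W = \left(-9\right)^{2} = 81$)
$K{\left(j,Y \right)} = -25 + 5 Y + 5 j$ ($K{\left(j,Y \right)} = 5 \left(\left(-5 + Y\right) + j\right) = 5 \left(-5 + Y + j\right) = -25 + 5 Y + 5 j$)
$K{\left(\left(J{\left(-1 \right)} - 0\right) + 3,-6 \right)} W = \left(-25 + 5 \left(-6\right) + 5 \left(\left(-1 - 0\right) + 3\right)\right) 81 = \left(-25 - 30 + 5 \left(\left(-1 + 0\right) + 3\right)\right) 81 = \left(-25 - 30 + 5 \left(-1 + 3\right)\right) 81 = \left(-25 - 30 + 5 \cdot 2\right) 81 = \left(-25 - 30 + 10\right) 81 = \left(-45\right) 81 = -3645$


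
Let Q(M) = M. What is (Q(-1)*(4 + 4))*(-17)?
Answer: 136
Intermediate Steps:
(Q(-1)*(4 + 4))*(-17) = -(4 + 4)*(-17) = -1*8*(-17) = -8*(-17) = 136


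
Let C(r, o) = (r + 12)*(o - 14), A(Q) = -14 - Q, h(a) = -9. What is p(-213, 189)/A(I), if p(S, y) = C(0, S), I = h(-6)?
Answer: 2724/5 ≈ 544.80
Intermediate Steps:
I = -9
C(r, o) = (-14 + o)*(12 + r) (C(r, o) = (12 + r)*(-14 + o) = (-14 + o)*(12 + r))
p(S, y) = -168 + 12*S (p(S, y) = -168 - 14*0 + 12*S + S*0 = -168 + 0 + 12*S + 0 = -168 + 12*S)
p(-213, 189)/A(I) = (-168 + 12*(-213))/(-14 - 1*(-9)) = (-168 - 2556)/(-14 + 9) = -2724/(-5) = -2724*(-⅕) = 2724/5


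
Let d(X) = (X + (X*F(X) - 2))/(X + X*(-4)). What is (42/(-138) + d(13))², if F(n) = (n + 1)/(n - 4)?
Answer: 79566400/65173329 ≈ 1.2208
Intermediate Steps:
F(n) = (1 + n)/(-4 + n)
d(X) = -(-2 + X + X*(1 + X)/(-4 + X))/(3*X) (d(X) = (X + (X*((1 + X)/(-4 + X)) - 2))/(X + X*(-4)) = (X + (X*(1 + X)/(-4 + X) - 2))/(X - 4*X) = (X + (-2 + X*(1 + X)/(-4 + X)))/((-3*X)) = (-2 + X + X*(1 + X)/(-4 + X))*(-1/(3*X)) = -(-2 + X + X*(1 + X)/(-4 + X))/(3*X))
(42/(-138) + d(13))² = (42/(-138) + (⅓)*(-8 - 2*13² + 5*13)/(13*(-4 + 13)))² = (42*(-1/138) + (⅓)*(1/13)*(-8 - 2*169 + 65)/9)² = (-7/23 + (⅓)*(1/13)*(⅑)*(-8 - 338 + 65))² = (-7/23 + (⅓)*(1/13)*(⅑)*(-281))² = (-7/23 - 281/351)² = (-8920/8073)² = 79566400/65173329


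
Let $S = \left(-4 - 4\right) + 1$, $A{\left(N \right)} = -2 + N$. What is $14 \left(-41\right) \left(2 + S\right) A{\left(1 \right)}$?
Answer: $-2870$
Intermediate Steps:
$S = -7$ ($S = -8 + 1 = -7$)
$14 \left(-41\right) \left(2 + S\right) A{\left(1 \right)} = 14 \left(-41\right) \left(2 - 7\right) \left(-2 + 1\right) = - 574 \left(\left(-5\right) \left(-1\right)\right) = \left(-574\right) 5 = -2870$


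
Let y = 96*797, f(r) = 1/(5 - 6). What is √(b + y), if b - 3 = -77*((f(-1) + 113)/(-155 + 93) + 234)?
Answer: √56349289/31 ≈ 242.15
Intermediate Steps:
f(r) = -1 (f(r) = 1/(-1) = -1)
y = 76512
b = -554153/31 (b = 3 - 77*((-1 + 113)/(-155 + 93) + 234) = 3 - 77*(112/(-62) + 234) = 3 - 77*(112*(-1/62) + 234) = 3 - 77*(-56/31 + 234) = 3 - 77*7198/31 = 3 - 554246/31 = -554153/31 ≈ -17876.)
√(b + y) = √(-554153/31 + 76512) = √(1817719/31) = √56349289/31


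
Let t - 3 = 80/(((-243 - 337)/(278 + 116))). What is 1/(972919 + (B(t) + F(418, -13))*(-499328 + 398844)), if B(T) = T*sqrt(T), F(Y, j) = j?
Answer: 55587677079/33459966261554701933 - 4338999604*I*sqrt(43181)/33459966261554701933 ≈ 1.6613e-9 - 2.6947e-8*I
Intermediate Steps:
t = -1489/29 (t = 3 + 80/(((-243 - 337)/(278 + 116))) = 3 + 80/((-580/394)) = 3 + 80/((-580*1/394)) = 3 + 80/(-290/197) = 3 + 80*(-197/290) = 3 - 1576/29 = -1489/29 ≈ -51.345)
B(T) = T**(3/2)
1/(972919 + (B(t) + F(418, -13))*(-499328 + 398844)) = 1/(972919 + ((-1489/29)**(3/2) - 13)*(-499328 + 398844)) = 1/(972919 + (-1489*I*sqrt(43181)/841 - 13)*(-100484)) = 1/(972919 + (-13 - 1489*I*sqrt(43181)/841)*(-100484)) = 1/(972919 + (1306292 + 149620676*I*sqrt(43181)/841)) = 1/(2279211 + 149620676*I*sqrt(43181)/841)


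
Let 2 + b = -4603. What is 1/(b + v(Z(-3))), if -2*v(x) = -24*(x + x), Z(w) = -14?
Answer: -1/4941 ≈ -0.00020239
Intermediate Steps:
b = -4605 (b = -2 - 4603 = -4605)
v(x) = 24*x (v(x) = -(-12)*(x + x) = -(-12)*2*x = -(-24)*x = 24*x)
1/(b + v(Z(-3))) = 1/(-4605 + 24*(-14)) = 1/(-4605 - 336) = 1/(-4941) = -1/4941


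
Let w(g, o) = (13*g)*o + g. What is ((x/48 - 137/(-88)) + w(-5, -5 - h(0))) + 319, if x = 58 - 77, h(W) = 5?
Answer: 509605/528 ≈ 965.16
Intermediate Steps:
w(g, o) = g + 13*g*o (w(g, o) = 13*g*o + g = g + 13*g*o)
x = -19
((x/48 - 137/(-88)) + w(-5, -5 - h(0))) + 319 = ((-19/48 - 137/(-88)) - 5*(1 + 13*(-5 - 1*5))) + 319 = ((-19*1/48 - 137*(-1/88)) - 5*(1 + 13*(-5 - 5))) + 319 = ((-19/48 + 137/88) - 5*(1 + 13*(-10))) + 319 = (613/528 - 5*(1 - 130)) + 319 = (613/528 - 5*(-129)) + 319 = (613/528 + 645) + 319 = 341173/528 + 319 = 509605/528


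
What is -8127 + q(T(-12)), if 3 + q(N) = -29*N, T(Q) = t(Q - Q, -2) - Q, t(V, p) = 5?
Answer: -8623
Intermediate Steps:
T(Q) = 5 - Q
q(N) = -3 - 29*N
-8127 + q(T(-12)) = -8127 + (-3 - 29*(5 - 1*(-12))) = -8127 + (-3 - 29*(5 + 12)) = -8127 + (-3 - 29*17) = -8127 + (-3 - 493) = -8127 - 496 = -8623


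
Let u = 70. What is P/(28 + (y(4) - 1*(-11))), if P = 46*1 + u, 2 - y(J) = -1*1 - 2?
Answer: 29/11 ≈ 2.6364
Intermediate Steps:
y(J) = 5 (y(J) = 2 - (-1*1 - 2) = 2 - (-1 - 2) = 2 - 1*(-3) = 2 + 3 = 5)
P = 116 (P = 46*1 + 70 = 46 + 70 = 116)
P/(28 + (y(4) - 1*(-11))) = 116/(28 + (5 - 1*(-11))) = 116/(28 + (5 + 11)) = 116/(28 + 16) = 116/44 = (1/44)*116 = 29/11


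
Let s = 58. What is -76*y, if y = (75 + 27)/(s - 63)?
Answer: 7752/5 ≈ 1550.4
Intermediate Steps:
y = -102/5 (y = (75 + 27)/(58 - 63) = 102/(-5) = 102*(-⅕) = -102/5 ≈ -20.400)
-76*y = -76*(-102/5) = 7752/5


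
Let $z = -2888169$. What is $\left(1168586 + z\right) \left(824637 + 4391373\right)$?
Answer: $-8969362123830$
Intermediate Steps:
$\left(1168586 + z\right) \left(824637 + 4391373\right) = \left(1168586 - 2888169\right) \left(824637 + 4391373\right) = \left(-1719583\right) 5216010 = -8969362123830$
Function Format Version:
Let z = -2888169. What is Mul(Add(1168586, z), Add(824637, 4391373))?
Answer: -8969362123830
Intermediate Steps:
Mul(Add(1168586, z), Add(824637, 4391373)) = Mul(Add(1168586, -2888169), Add(824637, 4391373)) = Mul(-1719583, 5216010) = -8969362123830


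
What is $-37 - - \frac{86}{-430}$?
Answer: $- \frac{186}{5} \approx -37.2$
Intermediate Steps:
$-37 - - \frac{86}{-430} = -37 - \left(-86\right) \left(- \frac{1}{430}\right) = -37 - \frac{1}{5} = - \frac{186}{5}$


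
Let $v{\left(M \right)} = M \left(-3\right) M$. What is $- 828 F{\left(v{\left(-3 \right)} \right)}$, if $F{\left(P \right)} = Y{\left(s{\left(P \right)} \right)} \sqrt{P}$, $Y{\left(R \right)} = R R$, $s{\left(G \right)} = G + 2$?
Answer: $- 1552500 i \sqrt{3} \approx - 2.689 \cdot 10^{6} i$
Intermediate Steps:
$v{\left(M \right)} = - 3 M^{2}$ ($v{\left(M \right)} = - 3 M M = - 3 M^{2}$)
$s{\left(G \right)} = 2 + G$
$Y{\left(R \right)} = R^{2}$
$F{\left(P \right)} = \sqrt{P} \left(2 + P\right)^{2}$ ($F{\left(P \right)} = \left(2 + P\right)^{2} \sqrt{P} = \sqrt{P} \left(2 + P\right)^{2}$)
$- 828 F{\left(v{\left(-3 \right)} \right)} = - 828 \sqrt{- 3 \left(-3\right)^{2}} \left(2 - 3 \left(-3\right)^{2}\right)^{2} = - 828 \sqrt{\left(-3\right) 9} \left(2 - 27\right)^{2} = - 828 \sqrt{-27} \left(2 - 27\right)^{2} = - 828 \cdot 3 i \sqrt{3} \left(-25\right)^{2} = - 828 \cdot 3 i \sqrt{3} \cdot 625 = - 828 \cdot 1875 i \sqrt{3} = - 1552500 i \sqrt{3}$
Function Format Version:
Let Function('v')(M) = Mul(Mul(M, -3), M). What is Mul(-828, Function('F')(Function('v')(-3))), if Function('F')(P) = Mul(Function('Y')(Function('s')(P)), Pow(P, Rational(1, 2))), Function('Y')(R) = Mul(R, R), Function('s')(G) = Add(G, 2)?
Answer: Mul(-1552500, I, Pow(3, Rational(1, 2))) ≈ Mul(-2.6890e+6, I)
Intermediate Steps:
Function('v')(M) = Mul(-3, Pow(M, 2)) (Function('v')(M) = Mul(Mul(-3, M), M) = Mul(-3, Pow(M, 2)))
Function('s')(G) = Add(2, G)
Function('Y')(R) = Pow(R, 2)
Function('F')(P) = Mul(Pow(P, Rational(1, 2)), Pow(Add(2, P), 2)) (Function('F')(P) = Mul(Pow(Add(2, P), 2), Pow(P, Rational(1, 2))) = Mul(Pow(P, Rational(1, 2)), Pow(Add(2, P), 2)))
Mul(-828, Function('F')(Function('v')(-3))) = Mul(-828, Mul(Pow(Mul(-3, Pow(-3, 2)), Rational(1, 2)), Pow(Add(2, Mul(-3, Pow(-3, 2))), 2))) = Mul(-828, Mul(Pow(Mul(-3, 9), Rational(1, 2)), Pow(Add(2, Mul(-3, 9)), 2))) = Mul(-828, Mul(Pow(-27, Rational(1, 2)), Pow(Add(2, -27), 2))) = Mul(-828, Mul(Mul(3, I, Pow(3, Rational(1, 2))), Pow(-25, 2))) = Mul(-828, Mul(Mul(3, I, Pow(3, Rational(1, 2))), 625)) = Mul(-828, Mul(1875, I, Pow(3, Rational(1, 2)))) = Mul(-1552500, I, Pow(3, Rational(1, 2)))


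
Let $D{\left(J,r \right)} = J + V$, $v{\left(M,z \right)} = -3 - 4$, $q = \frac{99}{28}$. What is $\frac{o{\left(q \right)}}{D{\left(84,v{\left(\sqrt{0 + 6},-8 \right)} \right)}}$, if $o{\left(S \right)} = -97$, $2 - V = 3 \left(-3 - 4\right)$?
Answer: $- \frac{97}{107} \approx -0.90654$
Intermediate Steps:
$q = \frac{99}{28}$ ($q = 99 \cdot \frac{1}{28} = \frac{99}{28} \approx 3.5357$)
$V = 23$ ($V = 2 - 3 \left(-3 - 4\right) = 2 - 3 \left(-7\right) = 2 - -21 = 2 + 21 = 23$)
$v{\left(M,z \right)} = -7$
$D{\left(J,r \right)} = 23 + J$ ($D{\left(J,r \right)} = J + 23 = 23 + J$)
$\frac{o{\left(q \right)}}{D{\left(84,v{\left(\sqrt{0 + 6},-8 \right)} \right)}} = - \frac{97}{23 + 84} = - \frac{97}{107}$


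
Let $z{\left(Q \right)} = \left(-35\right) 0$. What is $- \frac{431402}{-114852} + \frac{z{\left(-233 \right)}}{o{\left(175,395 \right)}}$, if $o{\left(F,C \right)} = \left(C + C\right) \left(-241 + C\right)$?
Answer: $\frac{215701}{57426} \approx 3.7562$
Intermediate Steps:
$z{\left(Q \right)} = 0$
$o{\left(F,C \right)} = 2 C \left(-241 + C\right)$
$- \frac{431402}{-114852} + \frac{z{\left(-233 \right)}}{o{\left(175,395 \right)}} = - \frac{431402}{-114852} + \frac{0}{2 \cdot 395 \left(-241 + 395\right)} = \left(-431402\right) \left(- \frac{1}{114852}\right) + \frac{0}{2 \cdot 395 \cdot 154} = \frac{215701}{57426} + \frac{0}{121660} = \frac{215701}{57426} + 0 \cdot \frac{1}{121660} = \frac{215701}{57426} + 0 = \frac{215701}{57426}$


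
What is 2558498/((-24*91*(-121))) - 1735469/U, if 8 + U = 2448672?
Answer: 725784995857/80886717912 ≈ 8.9729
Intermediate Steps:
U = 2448664 (U = -8 + 2448672 = 2448664)
2558498/((-24*91*(-121))) - 1735469/U = 2558498/((-24*91*(-121))) - 1735469/2448664 = 2558498/((-2184*(-121))) - 1735469*1/2448664 = 2558498/264264 - 1735469/2448664 = 2558498*(1/264264) - 1735469/2448664 = 1279249/132132 - 1735469/2448664 = 725784995857/80886717912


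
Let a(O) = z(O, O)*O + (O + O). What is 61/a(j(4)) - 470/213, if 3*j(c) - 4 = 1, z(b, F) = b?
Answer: 91087/11715 ≈ 7.7752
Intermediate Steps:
j(c) = 5/3 (j(c) = 4/3 + (⅓)*1 = 4/3 + ⅓ = 5/3)
a(O) = O² + 2*O (a(O) = O*O + (O + O) = O² + 2*O)
61/a(j(4)) - 470/213 = 61/((5*(2 + 5/3)/3)) - 470/213 = 61/(((5/3)*(11/3))) - 470*1/213 = 61/(55/9) - 470/213 = 61*(9/55) - 470/213 = 549/55 - 470/213 = 91087/11715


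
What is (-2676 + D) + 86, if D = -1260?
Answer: -3850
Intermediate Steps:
(-2676 + D) + 86 = (-2676 - 1260) + 86 = -3936 + 86 = -3850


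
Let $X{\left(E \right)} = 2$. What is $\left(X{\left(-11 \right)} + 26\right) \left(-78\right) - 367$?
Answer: $-2551$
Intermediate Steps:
$\left(X{\left(-11 \right)} + 26\right) \left(-78\right) - 367 = \left(2 + 26\right) \left(-78\right) - 367 = 28 \left(-78\right) - 367 = -2184 - 367 = -2551$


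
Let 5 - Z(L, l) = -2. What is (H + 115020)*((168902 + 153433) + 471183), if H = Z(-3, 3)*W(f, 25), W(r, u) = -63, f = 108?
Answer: 90920498922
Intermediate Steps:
Z(L, l) = 7 (Z(L, l) = 5 - 1*(-2) = 5 + 2 = 7)
H = -441 (H = 7*(-63) = -441)
(H + 115020)*((168902 + 153433) + 471183) = (-441 + 115020)*((168902 + 153433) + 471183) = 114579*(322335 + 471183) = 114579*793518 = 90920498922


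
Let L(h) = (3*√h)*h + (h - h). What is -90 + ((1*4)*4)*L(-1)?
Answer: -90 - 48*I ≈ -90.0 - 48.0*I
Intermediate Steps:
L(h) = 3*h^(3/2) (L(h) = 3*h^(3/2) + 0 = 3*h^(3/2))
-90 + ((1*4)*4)*L(-1) = -90 + ((1*4)*4)*(3*(-1)^(3/2)) = -90 + (4*4)*(3*(-I)) = -90 + 16*(-3*I) = -90 - 48*I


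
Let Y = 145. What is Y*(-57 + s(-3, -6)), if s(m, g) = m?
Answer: -8700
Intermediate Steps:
Y*(-57 + s(-3, -6)) = 145*(-57 - 3) = 145*(-60) = -8700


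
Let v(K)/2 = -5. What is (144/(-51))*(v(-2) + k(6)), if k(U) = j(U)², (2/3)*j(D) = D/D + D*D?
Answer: -147372/17 ≈ -8668.9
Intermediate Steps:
v(K) = -10 (v(K) = 2*(-5) = -10)
j(D) = 3/2 + 3*D²/2 (j(D) = 3*(D/D + D*D)/2 = 3*(1 + D²)/2 = 3/2 + 3*D²/2)
k(U) = (3/2 + 3*U²/2)²
(144/(-51))*(v(-2) + k(6)) = (144/(-51))*(-10 + 9*(1 + 6²)²/4) = (144*(-1/51))*(-10 + 9*(1 + 36)²/4) = -48*(-10 + (9/4)*37²)/17 = -48*(-10 + (9/4)*1369)/17 = -48*(-10 + 12321/4)/17 = -48/17*12281/4 = -147372/17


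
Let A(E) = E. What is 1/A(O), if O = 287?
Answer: 1/287 ≈ 0.0034843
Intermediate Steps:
1/A(O) = 1/287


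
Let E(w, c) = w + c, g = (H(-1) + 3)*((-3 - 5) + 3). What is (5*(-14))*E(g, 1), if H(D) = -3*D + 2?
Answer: 2730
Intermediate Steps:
H(D) = 2 - 3*D
g = -40 (g = ((2 - 3*(-1)) + 3)*((-3 - 5) + 3) = ((2 + 3) + 3)*(-8 + 3) = (5 + 3)*(-5) = 8*(-5) = -40)
E(w, c) = c + w
(5*(-14))*E(g, 1) = (5*(-14))*(1 - 40) = -70*(-39) = 2730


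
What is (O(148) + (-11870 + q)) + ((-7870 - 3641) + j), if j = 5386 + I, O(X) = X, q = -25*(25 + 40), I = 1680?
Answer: -17792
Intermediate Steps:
q = -1625 (q = -25*65 = -1625)
j = 7066 (j = 5386 + 1680 = 7066)
(O(148) + (-11870 + q)) + ((-7870 - 3641) + j) = (148 + (-11870 - 1625)) + ((-7870 - 3641) + 7066) = (148 - 13495) + (-11511 + 7066) = -13347 - 4445 = -17792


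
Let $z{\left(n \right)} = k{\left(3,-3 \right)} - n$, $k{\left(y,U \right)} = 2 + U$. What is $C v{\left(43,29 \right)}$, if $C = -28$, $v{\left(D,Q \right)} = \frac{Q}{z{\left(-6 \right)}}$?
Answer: $- \frac{812}{5} \approx -162.4$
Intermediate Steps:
$z{\left(n \right)} = -1 - n$ ($z{\left(n \right)} = \left(2 - 3\right) - n = -1 - n$)
$v{\left(D,Q \right)} = \frac{Q}{5}$ ($v{\left(D,Q \right)} = \frac{Q}{-1 - -6} = \frac{Q}{-1 + 6} = \frac{Q}{5}$)
$C v{\left(43,29 \right)} = - 28 \cdot \frac{1}{5} \cdot 29 = \left(-28\right) \frac{29}{5} = - \frac{812}{5}$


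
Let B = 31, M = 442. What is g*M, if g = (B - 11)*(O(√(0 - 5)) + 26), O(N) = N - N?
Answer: 229840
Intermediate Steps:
O(N) = 0
g = 520 (g = (31 - 11)*(0 + 26) = 20*26 = 520)
g*M = 520*442 = 229840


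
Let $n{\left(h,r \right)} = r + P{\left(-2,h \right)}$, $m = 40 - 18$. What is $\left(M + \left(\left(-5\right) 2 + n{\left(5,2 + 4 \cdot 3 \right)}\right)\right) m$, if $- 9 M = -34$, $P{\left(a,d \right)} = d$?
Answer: $\frac{2530}{9} \approx 281.11$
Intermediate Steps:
$m = 22$
$M = \frac{34}{9}$ ($M = \left(- \frac{1}{9}\right) \left(-34\right) = \frac{34}{9} \approx 3.7778$)
$n{\left(h,r \right)} = h + r$ ($n{\left(h,r \right)} = r + h = h + r$)
$\left(M + \left(\left(-5\right) 2 + n{\left(5,2 + 4 \cdot 3 \right)}\right)\right) m = \left(\frac{34}{9} + \left(\left(-5\right) 2 + \left(5 + \left(2 + 4 \cdot 3\right)\right)\right)\right) 22 = \left(\frac{34}{9} + \left(-10 + \left(5 + \left(2 + 12\right)\right)\right)\right) 22 = \left(\frac{34}{9} + \left(-10 + \left(5 + 14\right)\right)\right) 22 = \left(\frac{34}{9} + \left(-10 + 19\right)\right) 22 = \left(\frac{34}{9} + 9\right) 22 = \frac{115}{9} \cdot 22 = \frac{2530}{9}$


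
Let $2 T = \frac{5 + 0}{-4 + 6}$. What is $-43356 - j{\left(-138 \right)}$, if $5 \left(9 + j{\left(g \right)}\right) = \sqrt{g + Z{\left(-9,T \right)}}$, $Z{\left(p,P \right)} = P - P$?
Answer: $-43347 - \frac{i \sqrt{138}}{5} \approx -43347.0 - 2.3495 i$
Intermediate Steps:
$T = \frac{5}{4}$ ($T = \frac{\left(5 + 0\right) \frac{1}{-4 + 6}}{2} = \frac{5 \cdot \frac{1}{2}}{2} = \frac{1}{2} \cdot \frac{5}{2} = \frac{5}{4} \approx 1.25$)
$Z{\left(p,P \right)} = 0$
$j{\left(g \right)} = -9 + \frac{\sqrt{g}}{5}$ ($j{\left(g \right)} = -9 + \frac{\sqrt{g + 0}}{5} = -9 + \frac{\sqrt{g}}{5}$)
$-43356 - j{\left(-138 \right)} = -43356 - \left(-9 + \frac{\sqrt{-138}}{5}\right) = -43356 - \left(-9 + \frac{i \sqrt{138}}{5}\right) = -43356 + \left(9 - \frac{i \sqrt{138}}{5}\right) = -43347 - \frac{i \sqrt{138}}{5}$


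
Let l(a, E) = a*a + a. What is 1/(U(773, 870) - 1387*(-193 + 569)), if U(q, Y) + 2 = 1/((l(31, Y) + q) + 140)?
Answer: -1905/993484169 ≈ -1.9175e-6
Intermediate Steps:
l(a, E) = a + a² (l(a, E) = a² + a = a + a²)
U(q, Y) = -2 + 1/(1132 + q) (U(q, Y) = -2 + 1/((31*(1 + 31) + q) + 140) = -2 + 1/((31*32 + q) + 140) = -2 + 1/((992 + q) + 140) = -2 + 1/(1132 + q))
1/(U(773, 870) - 1387*(-193 + 569)) = 1/((-2263 - 2*773)/(1132 + 773) - 1387*(-193 + 569)) = 1/((-2263 - 1546)/1905 - 1387*376) = 1/((1/1905)*(-3809) - 521512) = 1/(-3809/1905 - 521512) = 1/(-993484169/1905) = -1905/993484169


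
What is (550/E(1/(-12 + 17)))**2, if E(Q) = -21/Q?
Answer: 12100/441 ≈ 27.438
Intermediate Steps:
(550/E(1/(-12 + 17)))**2 = (550/((-21/(1/(-12 + 17)))))**2 = (550/((-21/(1/5))))**2 = (550/((-21/1/5)))**2 = (550/((-21*5)))**2 = (550/(-105))**2 = (550*(-1/105))**2 = (-110/21)**2 = 12100/441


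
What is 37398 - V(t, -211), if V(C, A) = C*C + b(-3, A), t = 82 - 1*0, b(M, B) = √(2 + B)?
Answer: 30674 - I*√209 ≈ 30674.0 - 14.457*I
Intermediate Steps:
t = 82 (t = 82 + 0 = 82)
V(C, A) = C² + √(2 + A) (V(C, A) = C*C + √(2 + A) = C² + √(2 + A))
37398 - V(t, -211) = 37398 - (82² + √(2 - 211)) = 37398 - (6724 + √(-209)) = 37398 - (6724 + I*√209) = 37398 + (-6724 - I*√209) = 30674 - I*√209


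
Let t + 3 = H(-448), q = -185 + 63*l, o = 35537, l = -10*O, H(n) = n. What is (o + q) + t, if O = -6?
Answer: 38681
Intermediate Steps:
l = 60 (l = -10*(-6) = 60)
q = 3595 (q = -185 + 63*60 = -185 + 3780 = 3595)
t = -451 (t = -3 - 448 = -451)
(o + q) + t = (35537 + 3595) - 451 = 39132 - 451 = 38681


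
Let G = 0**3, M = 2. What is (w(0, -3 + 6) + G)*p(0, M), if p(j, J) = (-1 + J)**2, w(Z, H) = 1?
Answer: 1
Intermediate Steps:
G = 0
(w(0, -3 + 6) + G)*p(0, M) = (1 + 0)*(-1 + 2)**2 = 1*1**2 = 1*1 = 1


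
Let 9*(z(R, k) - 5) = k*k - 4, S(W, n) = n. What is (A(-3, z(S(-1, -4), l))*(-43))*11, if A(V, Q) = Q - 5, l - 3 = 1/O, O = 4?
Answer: -16555/48 ≈ -344.90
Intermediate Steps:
l = 13/4 (l = 3 + 1/4 = 13/4 ≈ 3.2500)
z(R, k) = 41/9 + k**2/9 (z(R, k) = 5 + (k*k - 4)/9 = 5 + (k**2 - 4)/9 = 5 + (-4 + k**2)/9 = 5 + (-4/9 + k**2/9) = 41/9 + k**2/9)
A(V, Q) = -5 + Q
(A(-3, z(S(-1, -4), l))*(-43))*11 = ((-5 + (41/9 + (13/4)**2/9))*(-43))*11 = ((-5 + (41/9 + (1/9)*(169/16)))*(-43))*11 = ((-5 + (41/9 + 169/144))*(-43))*11 = ((-5 + 275/48)*(-43))*11 = ((35/48)*(-43))*11 = -1505/48*11 = -16555/48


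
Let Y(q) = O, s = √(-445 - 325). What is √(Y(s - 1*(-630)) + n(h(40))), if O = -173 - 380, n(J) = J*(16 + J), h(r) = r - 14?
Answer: 7*√11 ≈ 23.216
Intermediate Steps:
h(r) = -14 + r
s = I*√770 (s = √(-770) = I*√770 ≈ 27.749*I)
O = -553
Y(q) = -553
√(Y(s - 1*(-630)) + n(h(40))) = √(-553 + (-14 + 40)*(16 + (-14 + 40))) = √(-553 + 26*(16 + 26)) = √(-553 + 26*42) = √(-553 + 1092) = √539 = 7*√11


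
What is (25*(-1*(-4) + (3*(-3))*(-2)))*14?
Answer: 7700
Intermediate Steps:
(25*(-1*(-4) + (3*(-3))*(-2)))*14 = (25*(4 - 9*(-2)))*14 = (25*(4 + 18))*14 = (25*22)*14 = 550*14 = 7700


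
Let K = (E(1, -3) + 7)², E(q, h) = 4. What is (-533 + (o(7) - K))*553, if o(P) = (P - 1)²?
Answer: -341754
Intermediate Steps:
o(P) = (-1 + P)²
K = 121 (K = (4 + 7)² = 11² = 121)
(-533 + (o(7) - K))*553 = (-533 + ((-1 + 7)² - 1*121))*553 = (-533 + (6² - 121))*553 = (-533 + (36 - 121))*553 = (-533 - 85)*553 = -618*553 = -341754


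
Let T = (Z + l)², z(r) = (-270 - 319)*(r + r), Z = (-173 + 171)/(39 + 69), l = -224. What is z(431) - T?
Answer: -1626843097/2916 ≈ -5.5790e+5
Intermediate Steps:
Z = -1/54 (Z = -2/108 = -2*1/108 = -1/54 ≈ -0.018519)
z(r) = -1178*r
T = 146337409/2916 (T = (-1/54 - 224)² = (-12097/54)² = 146337409/2916 ≈ 50184.)
z(431) - T = -1178*431 - 1*146337409/2916 = -507718 - 146337409/2916 = -1626843097/2916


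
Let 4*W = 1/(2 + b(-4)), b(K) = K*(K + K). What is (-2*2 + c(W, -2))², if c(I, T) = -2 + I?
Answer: 664225/18496 ≈ 35.912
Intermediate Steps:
b(K) = 2*K² (b(K) = K*(2*K) = 2*K²)
W = 1/136 (W = 1/(4*(2 + 2*(-4)²)) = 1/(4*(2 + 2*16)) = 1/(4*(2 + 32)) = (¼)/34 = (¼)*(1/34) = 1/136 ≈ 0.0073529)
(-2*2 + c(W, -2))² = (-2*2 + (-2 + 1/136))² = (-4 - 271/136)² = (-815/136)² = 664225/18496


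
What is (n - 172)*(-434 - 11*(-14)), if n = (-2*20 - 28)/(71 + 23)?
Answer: 2273040/47 ≈ 48363.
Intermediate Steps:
n = -34/47 (n = (-40 - 28)/94 = -68*1/94 = -34/47 ≈ -0.72340)
(n - 172)*(-434 - 11*(-14)) = (-34/47 - 172)*(-434 - 11*(-14)) = -8118*(-434 + 154)/47 = -8118/47*(-280) = 2273040/47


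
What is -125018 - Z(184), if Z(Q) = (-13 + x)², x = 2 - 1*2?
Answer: -125187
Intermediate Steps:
x = 0 (x = 2 - 2 = 0)
Z(Q) = 169 (Z(Q) = (-13 + 0)² = (-13)² = 169)
-125018 - Z(184) = -125018 - 1*169 = -125018 - 169 = -125187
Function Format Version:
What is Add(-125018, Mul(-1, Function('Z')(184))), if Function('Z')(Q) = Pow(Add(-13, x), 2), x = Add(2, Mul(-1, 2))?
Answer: -125187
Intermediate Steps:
x = 0 (x = Add(2, -2) = 0)
Function('Z')(Q) = 169 (Function('Z')(Q) = Pow(Add(-13, 0), 2) = Pow(-13, 2) = 169)
Add(-125018, Mul(-1, Function('Z')(184))) = Add(-125018, Mul(-1, 169)) = Add(-125018, -169) = -125187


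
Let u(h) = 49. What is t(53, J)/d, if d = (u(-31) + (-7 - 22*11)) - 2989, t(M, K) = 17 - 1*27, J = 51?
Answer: 10/3189 ≈ 0.0031358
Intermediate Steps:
t(M, K) = -10 (t(M, K) = 17 - 27 = -10)
d = -3189 (d = (49 + (-7 - 22*11)) - 2989 = (49 + (-7 - 242)) - 2989 = (49 - 249) - 2989 = -200 - 2989 = -3189)
t(53, J)/d = -10/(-3189) = -10*(-1/3189) = 10/3189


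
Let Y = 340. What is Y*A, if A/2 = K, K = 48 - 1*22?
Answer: 17680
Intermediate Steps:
K = 26 (K = 48 - 22 = 26)
A = 52 (A = 2*26 = 52)
Y*A = 340*52 = 17680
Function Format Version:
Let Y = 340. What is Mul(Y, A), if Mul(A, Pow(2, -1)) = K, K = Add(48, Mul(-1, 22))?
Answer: 17680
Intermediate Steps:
K = 26 (K = Add(48, -22) = 26)
A = 52 (A = Mul(2, 26) = 52)
Mul(Y, A) = Mul(340, 52) = 17680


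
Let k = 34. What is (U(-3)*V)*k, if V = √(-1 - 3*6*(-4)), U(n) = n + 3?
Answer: 0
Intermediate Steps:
U(n) = 3 + n
V = √71 (V = √(-1 - 18*(-4)) = √(-1 + 72) = √71 ≈ 8.4261)
(U(-3)*V)*k = ((3 - 3)*√71)*34 = (0*√71)*34 = 0*34 = 0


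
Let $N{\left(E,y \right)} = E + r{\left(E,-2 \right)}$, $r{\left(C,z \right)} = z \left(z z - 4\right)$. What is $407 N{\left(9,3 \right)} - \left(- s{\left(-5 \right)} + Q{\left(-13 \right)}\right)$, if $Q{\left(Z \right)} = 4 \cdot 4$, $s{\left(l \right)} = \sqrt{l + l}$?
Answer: $3647 + i \sqrt{10} \approx 3647.0 + 3.1623 i$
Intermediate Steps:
$r{\left(C,z \right)} = z \left(-4 + z^{2}\right)$ ($r{\left(C,z \right)} = z \left(z^{2} - 4\right) = z \left(-4 + z^{2}\right)$)
$s{\left(l \right)} = \sqrt{2} \sqrt{l}$ ($s{\left(l \right)} = \sqrt{2 l} = \sqrt{2} \sqrt{l}$)
$N{\left(E,y \right)} = E$ ($N{\left(E,y \right)} = E - 2 \left(-4 + \left(-2\right)^{2}\right) = E - 2 \left(-4 + 4\right) = E - 0 = E + 0 = E$)
$Q{\left(Z \right)} = 16$
$407 N{\left(9,3 \right)} - \left(- s{\left(-5 \right)} + Q{\left(-13 \right)}\right) = 407 \cdot 9 + \left(\sqrt{2} \sqrt{-5} - 16\right) = 3663 - \left(16 - \sqrt{2} i \sqrt{5}\right) = 3663 - \left(16 - i \sqrt{10}\right) = 3647 + i \sqrt{10}$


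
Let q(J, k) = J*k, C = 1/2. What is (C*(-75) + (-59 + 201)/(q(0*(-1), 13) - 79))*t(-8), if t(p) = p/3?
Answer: 24836/237 ≈ 104.79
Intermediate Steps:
C = ½ ≈ 0.50000
t(p) = p/3 (t(p) = p*(⅓) = p/3)
(C*(-75) + (-59 + 201)/(q(0*(-1), 13) - 79))*t(-8) = ((½)*(-75) + (-59 + 201)/((0*(-1))*13 - 79))*((⅓)*(-8)) = (-75/2 + 142/(0*13 - 79))*(-8/3) = (-75/2 + 142/(0 - 79))*(-8/3) = (-75/2 + 142/(-79))*(-8/3) = (-75/2 + 142*(-1/79))*(-8/3) = (-75/2 - 142/79)*(-8/3) = -6209/158*(-8/3) = 24836/237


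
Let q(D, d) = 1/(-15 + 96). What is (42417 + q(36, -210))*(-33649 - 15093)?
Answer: -167466691276/81 ≈ -2.0675e+9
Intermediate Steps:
q(D, d) = 1/81
(42417 + q(36, -210))*(-33649 - 15093) = (42417 + 1/81)*(-33649 - 15093) = (3435778/81)*(-48742) = -167466691276/81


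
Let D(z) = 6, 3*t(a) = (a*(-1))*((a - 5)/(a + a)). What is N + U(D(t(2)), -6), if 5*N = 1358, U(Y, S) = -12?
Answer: 1298/5 ≈ 259.60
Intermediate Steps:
t(a) = ⅚ - a/6 (t(a) = ((a*(-1))*((a - 5)/(a + a)))/3 = ((-a)*((-5 + a)/((2*a))))/3 = ((-a)*((-5 + a)*(1/(2*a))))/3 = ((-a)*((-5 + a)/(2*a)))/3 = (5/2 - a/2)/3 = ⅚ - a/6)
N = 1358/5 (N = (⅕)*1358 = 1358/5 ≈ 271.60)
N + U(D(t(2)), -6) = 1358/5 - 12 = 1298/5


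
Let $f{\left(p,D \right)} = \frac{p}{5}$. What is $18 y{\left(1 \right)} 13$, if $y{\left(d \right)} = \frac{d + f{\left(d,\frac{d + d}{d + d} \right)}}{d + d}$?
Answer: $\frac{702}{5} \approx 140.4$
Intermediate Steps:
$f{\left(p,D \right)} = \frac{p}{5}$ ($f{\left(p,D \right)} = p \frac{1}{5} = \frac{p}{5}$)
$y{\left(d \right)} = \frac{3}{5}$ ($y{\left(d \right)} = \frac{d + \frac{d}{5}}{d + d} = \frac{\frac{6}{5} d}{2 d} = \frac{6 d}{5} \frac{1}{2 d} = \frac{3}{5}$)
$18 y{\left(1 \right)} 13 = 18 \cdot \frac{3}{5} \cdot 13 = \frac{54}{5} \cdot 13 = \frac{702}{5}$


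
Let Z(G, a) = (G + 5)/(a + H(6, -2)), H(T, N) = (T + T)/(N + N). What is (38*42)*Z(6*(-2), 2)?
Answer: 11172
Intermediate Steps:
H(T, N) = T/N (H(T, N) = (2*T)/((2*N)) = (2*T)*(1/(2*N)) = T/N)
Z(G, a) = (5 + G)/(-3 + a) (Z(G, a) = (G + 5)/(a + 6/(-2)) = (5 + G)/(a + 6*(-½)) = (5 + G)/(a - 3) = (5 + G)/(-3 + a))
(38*42)*Z(6*(-2), 2) = (38*42)*((5 + 6*(-2))/(-3 + 2)) = 1596*((5 - 12)/(-1)) = 1596*(-1*(-7)) = 1596*7 = 11172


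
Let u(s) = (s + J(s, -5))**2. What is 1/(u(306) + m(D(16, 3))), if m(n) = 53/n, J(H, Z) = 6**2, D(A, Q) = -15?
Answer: 15/1754407 ≈ 8.5499e-6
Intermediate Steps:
J(H, Z) = 36
u(s) = (36 + s)**2 (u(s) = (s + 36)**2 = (36 + s)**2)
1/(u(306) + m(D(16, 3))) = 1/((36 + 306)**2 + 53/(-15)) = 1/(342**2 + 53*(-1/15)) = 1/(116964 - 53/15) = 1/(1754407/15) = 15/1754407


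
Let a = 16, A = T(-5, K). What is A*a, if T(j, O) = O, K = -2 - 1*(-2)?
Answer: 0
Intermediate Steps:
K = 0 (K = -2 + 2 = 0)
A = 0
A*a = 0*16 = 0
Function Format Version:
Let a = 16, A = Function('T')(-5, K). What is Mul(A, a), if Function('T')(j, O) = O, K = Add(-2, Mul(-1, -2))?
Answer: 0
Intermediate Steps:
K = 0 (K = Add(-2, 2) = 0)
A = 0
Mul(A, a) = Mul(0, 16) = 0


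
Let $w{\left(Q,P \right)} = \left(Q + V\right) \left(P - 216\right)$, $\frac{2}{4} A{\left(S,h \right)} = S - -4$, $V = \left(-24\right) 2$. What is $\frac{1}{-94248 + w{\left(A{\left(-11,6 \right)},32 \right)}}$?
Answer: $- \frac{1}{82840} \approx -1.2071 \cdot 10^{-5}$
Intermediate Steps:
$V = -48$
$A{\left(S,h \right)} = 8 + 2 S$ ($A{\left(S,h \right)} = 2 \left(S - -4\right) = 2 \left(S + 4\right) = 2 \left(4 + S\right) = 8 + 2 S$)
$w{\left(Q,P \right)} = \left(-216 + P\right) \left(-48 + Q\right)$ ($w{\left(Q,P \right)} = \left(Q - 48\right) \left(P - 216\right) = \left(-48 + Q\right) \left(-216 + P\right) = \left(-216 + P\right) \left(-48 + Q\right)$)
$\frac{1}{-94248 + w{\left(A{\left(-11,6 \right)},32 \right)}} = \frac{1}{-94248 + \left(10368 - 216 \left(8 + 2 \left(-11\right)\right) - 1536 + 32 \left(8 + 2 \left(-11\right)\right)\right)} = \frac{1}{-94248 + \left(10368 - 216 \left(8 - 22\right) - 1536 + 32 \left(8 - 22\right)\right)} = \frac{1}{-94248 + \left(10368 - -3024 - 1536 + 32 \left(-14\right)\right)} = \frac{1}{-94248 + \left(10368 + 3024 - 1536 - 448\right)} = \frac{1}{-94248 + 11408} = \frac{1}{-82840} = - \frac{1}{82840}$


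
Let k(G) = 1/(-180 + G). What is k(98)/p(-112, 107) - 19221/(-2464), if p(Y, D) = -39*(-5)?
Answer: 153670663/19699680 ≈ 7.8007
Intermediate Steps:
p(Y, D) = 195
k(98)/p(-112, 107) - 19221/(-2464) = 1/((-180 + 98)*195) - 19221/(-2464) = (1/195)/(-82) - 19221*(-1/2464) = -1/82*1/195 + 19221/2464 = -1/15990 + 19221/2464 = 153670663/19699680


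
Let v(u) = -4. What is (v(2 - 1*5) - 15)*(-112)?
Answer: 2128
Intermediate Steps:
(v(2 - 1*5) - 15)*(-112) = (-4 - 15)*(-112) = -19*(-112) = 2128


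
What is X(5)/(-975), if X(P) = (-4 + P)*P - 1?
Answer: -4/975 ≈ -0.0041026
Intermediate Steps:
X(P) = -1 + P*(-4 + P) (X(P) = P*(-4 + P) - 1 = -1 + P*(-4 + P))
X(5)/(-975) = (-1 + 5² - 4*5)/(-975) = (-1 + 25 - 20)*(-1/975) = 4*(-1/975) = -4/975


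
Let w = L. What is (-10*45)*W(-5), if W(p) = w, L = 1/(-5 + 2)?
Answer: 150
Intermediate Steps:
L = -⅓ (L = 1/(-3) = -⅓ ≈ -0.33333)
w = -⅓ ≈ -0.33333
W(p) = -⅓
(-10*45)*W(-5) = -10*45*(-⅓) = -450*(-⅓) = 150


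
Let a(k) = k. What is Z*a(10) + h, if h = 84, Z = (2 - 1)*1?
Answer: 94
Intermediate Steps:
Z = 1 (Z = 1*1 = 1)
Z*a(10) + h = 1*10 + 84 = 10 + 84 = 94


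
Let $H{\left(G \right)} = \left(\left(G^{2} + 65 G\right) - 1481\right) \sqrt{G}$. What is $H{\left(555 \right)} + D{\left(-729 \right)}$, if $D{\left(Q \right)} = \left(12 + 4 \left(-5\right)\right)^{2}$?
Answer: $64 + 342619 \sqrt{555} \approx 8.0716 \cdot 10^{6}$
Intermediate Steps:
$D{\left(Q \right)} = 64$ ($D{\left(Q \right)} = \left(12 - 20\right)^{2} = \left(-8\right)^{2} = 64$)
$H{\left(G \right)} = \sqrt{G} \left(-1481 + G^{2} + 65 G\right)$ ($H{\left(G \right)} = \left(-1481 + G^{2} + 65 G\right) \sqrt{G} = \sqrt{G} \left(-1481 + G^{2} + 65 G\right)$)
$H{\left(555 \right)} + D{\left(-729 \right)} = \sqrt{555} \left(-1481 + 555^{2} + 65 \cdot 555\right) + 64 = \sqrt{555} \left(-1481 + 308025 + 36075\right) + 64 = \sqrt{555} \cdot 342619 + 64 = 342619 \sqrt{555} + 64 = 64 + 342619 \sqrt{555}$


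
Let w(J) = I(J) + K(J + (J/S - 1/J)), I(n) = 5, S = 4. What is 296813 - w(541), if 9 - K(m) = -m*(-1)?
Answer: 643736437/2164 ≈ 2.9748e+5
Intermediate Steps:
K(m) = 9 - m (K(m) = 9 - (-m)*(-1) = 9 - m)
w(J) = 14 + 1/J - 5*J/4 (w(J) = 5 + (9 - (J + (J/4 - 1/J))) = 5 + (9 - (J + (-1/J + J/4))) = 5 + (9 - (-1/J + 5*J/4)) = 5 + (9 + (1/J - 5*J/4)) = 5 + (9 + 1/J - 5*J/4) = 14 + 1/J - 5*J/4)
296813 - w(541) = 296813 - (14 + 1/541 - 5/4*541) = 296813 - (14 + 1/541 - 2705/4) = 296813 - 1*(-1433105/2164) = 296813 + 1433105/2164 = 643736437/2164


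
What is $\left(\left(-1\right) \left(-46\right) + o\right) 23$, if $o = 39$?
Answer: $1955$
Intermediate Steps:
$\left(\left(-1\right) \left(-46\right) + o\right) 23 = \left(\left(-1\right) \left(-46\right) + 39\right) 23 = \left(46 + 39\right) 23 = 85 \cdot 23 = 1955$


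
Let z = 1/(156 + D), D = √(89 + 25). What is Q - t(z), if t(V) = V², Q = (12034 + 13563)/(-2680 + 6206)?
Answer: 625742039327/86196784641 + 26*√114/48892107 ≈ 7.2595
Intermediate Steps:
Q = 25597/3526 ≈ 7.2595
D = √114 ≈ 10.677
z = 1/(156 + √114) ≈ 0.0059996
Q - t(z) = 25597/3526 - (26/4037 - √114/24222)²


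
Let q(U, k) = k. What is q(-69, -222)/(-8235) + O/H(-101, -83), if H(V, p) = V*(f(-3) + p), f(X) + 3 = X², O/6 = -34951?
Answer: -82152496/3049695 ≈ -26.938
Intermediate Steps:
O = -209706 (O = 6*(-34951) = -209706)
f(X) = -3 + X²
H(V, p) = V*(6 + p) (H(V, p) = V*((-3 + (-3)²) + p) = V*((-3 + 9) + p) = V*(6 + p))
q(-69, -222)/(-8235) + O/H(-101, -83) = -222/(-8235) - 209706*(-1/(101*(6 - 83))) = -222*(-1/8235) - 209706/((-101*(-77))) = 74/2745 - 209706/7777 = 74/2745 - 209706*1/7777 = 74/2745 - 29958/1111 = -82152496/3049695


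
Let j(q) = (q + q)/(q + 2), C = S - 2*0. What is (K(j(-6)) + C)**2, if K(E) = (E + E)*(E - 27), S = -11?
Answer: 24025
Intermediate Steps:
C = -11 (C = -11 - 2*0 = -11 + 0 = -11)
j(q) = 2*q/(2 + q) (j(q) = (2*q)/(2 + q) = 2*q/(2 + q))
K(E) = 2*E*(-27 + E) (K(E) = (2*E)*(-27 + E) = 2*E*(-27 + E))
(K(j(-6)) + C)**2 = (2*(2*(-6)/(2 - 6))*(-27 + 2*(-6)/(2 - 6)) - 11)**2 = (2*(2*(-6)/(-4))*(-27 + 2*(-6)/(-4)) - 11)**2 = (2*(2*(-6)*(-1/4))*(-27 + 2*(-6)*(-1/4)) - 11)**2 = (2*3*(-27 + 3) - 11)**2 = (2*3*(-24) - 11)**2 = (-144 - 11)**2 = (-155)**2 = 24025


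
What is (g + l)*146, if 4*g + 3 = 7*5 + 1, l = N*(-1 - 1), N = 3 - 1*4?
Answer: 2993/2 ≈ 1496.5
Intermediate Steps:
N = -1 (N = 3 - 4 = -1)
l = 2 (l = -(-1 - 1) = -1*(-2) = 2)
g = 33/4 (g = -3/4 + (7*5 + 1)/4 = -3/4 + (35 + 1)/4 = -3/4 + (1/4)*36 = -3/4 + 9 = 33/4 ≈ 8.2500)
(g + l)*146 = (33/4 + 2)*146 = (41/4)*146 = 2993/2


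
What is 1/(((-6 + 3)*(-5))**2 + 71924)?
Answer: 1/72149 ≈ 1.3860e-5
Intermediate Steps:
1/(((-6 + 3)*(-5))**2 + 71924) = 1/((-3*(-5))**2 + 71924) = 1/(15**2 + 71924) = 1/(225 + 71924) = 1/72149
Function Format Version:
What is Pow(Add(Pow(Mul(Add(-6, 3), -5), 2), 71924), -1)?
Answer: Rational(1, 72149) ≈ 1.3860e-5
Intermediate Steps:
Pow(Add(Pow(Mul(Add(-6, 3), -5), 2), 71924), -1) = Pow(Add(Pow(Mul(-3, -5), 2), 71924), -1) = Pow(Add(Pow(15, 2), 71924), -1) = Pow(Add(225, 71924), -1) = Pow(72149, -1) = Rational(1, 72149)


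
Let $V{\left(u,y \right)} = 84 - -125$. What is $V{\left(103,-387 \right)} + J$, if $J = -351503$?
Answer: $-351294$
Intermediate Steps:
$V{\left(u,y \right)} = 209$ ($V{\left(u,y \right)} = 84 + 125 = 209$)
$V{\left(103,-387 \right)} + J = 209 - 351503 = -351294$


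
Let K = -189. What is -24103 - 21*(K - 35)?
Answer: -19399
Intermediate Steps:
-24103 - 21*(K - 35) = -24103 - 21*(-189 - 35) = -24103 - 21*(-224) = -24103 - 1*(-4704) = -24103 + 4704 = -19399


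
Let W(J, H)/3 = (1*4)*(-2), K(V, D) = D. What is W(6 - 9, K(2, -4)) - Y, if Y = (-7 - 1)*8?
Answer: 40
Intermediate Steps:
Y = -64 (Y = -8*8 = -64)
W(J, H) = -24 (W(J, H) = 3*((1*4)*(-2)) = 3*(4*(-2)) = 3*(-8) = -24)
W(6 - 9, K(2, -4)) - Y = -24 - 1*(-64) = -24 + 64 = 40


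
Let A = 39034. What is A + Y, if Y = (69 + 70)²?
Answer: 58355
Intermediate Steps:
Y = 19321 (Y = 139² = 19321)
A + Y = 39034 + 19321 = 58355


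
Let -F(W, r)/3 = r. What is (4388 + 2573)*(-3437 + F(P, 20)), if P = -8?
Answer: -24342617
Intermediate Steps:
F(W, r) = -3*r
(4388 + 2573)*(-3437 + F(P, 20)) = (4388 + 2573)*(-3437 - 3*20) = 6961*(-3437 - 60) = 6961*(-3497) = -24342617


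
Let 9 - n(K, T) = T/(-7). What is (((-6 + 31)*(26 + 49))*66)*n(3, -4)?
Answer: 7301250/7 ≈ 1.0430e+6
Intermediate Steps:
n(K, T) = 9 + T/7 (n(K, T) = 9 - T/(-7) = 9 - T*(-1)/7 = 9 - (-1)*T/7 = 9 + T/7)
(((-6 + 31)*(26 + 49))*66)*n(3, -4) = (((-6 + 31)*(26 + 49))*66)*(9 + (⅐)*(-4)) = ((25*75)*66)*(9 - 4/7) = (1875*66)*(59/7) = 123750*(59/7) = 7301250/7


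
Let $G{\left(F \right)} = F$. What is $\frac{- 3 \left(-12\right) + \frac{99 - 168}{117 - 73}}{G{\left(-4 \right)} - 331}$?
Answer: $- \frac{303}{2948} \approx -0.10278$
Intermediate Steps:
$\frac{- 3 \left(-12\right) + \frac{99 - 168}{117 - 73}}{G{\left(-4 \right)} - 331} = \frac{- 3 \left(-12\right) + \frac{99 - 168}{117 - 73}}{-4 - 331} = \frac{\left(-1\right) \left(-36\right) - \frac{69}{44}}{-335} = \left(36 - \frac{69}{44}\right) \left(- \frac{1}{335}\right) = \frac{1515}{44} \left(- \frac{1}{335}\right) = - \frac{303}{2948}$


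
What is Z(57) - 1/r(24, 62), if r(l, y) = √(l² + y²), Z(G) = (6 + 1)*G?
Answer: 399 - √1105/2210 ≈ 398.98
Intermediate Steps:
Z(G) = 7*G
Z(57) - 1/r(24, 62) = 7*57 - 1/(√(24² + 62²)) = 399 - 1/(√(576 + 3844)) = 399 - 1/(√4420) = 399 - 1/(2*√1105) = 399 - √1105/2210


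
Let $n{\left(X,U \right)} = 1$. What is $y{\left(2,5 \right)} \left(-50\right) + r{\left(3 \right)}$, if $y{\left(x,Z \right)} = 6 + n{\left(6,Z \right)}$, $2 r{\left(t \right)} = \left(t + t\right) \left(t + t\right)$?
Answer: $-332$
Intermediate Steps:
$r{\left(t \right)} = 2 t^{2}$ ($r{\left(t \right)} = \frac{\left(t + t\right) \left(t + t\right)}{2} = \frac{2 t 2 t}{2} = \frac{4 t^{2}}{2} = 2 t^{2}$)
$y{\left(x,Z \right)} = 7$ ($y{\left(x,Z \right)} = 6 + 1 = 7$)
$y{\left(2,5 \right)} \left(-50\right) + r{\left(3 \right)} = 7 \left(-50\right) + 2 \cdot 3^{2} = -350 + 2 \cdot 9 = -350 + 18 = -332$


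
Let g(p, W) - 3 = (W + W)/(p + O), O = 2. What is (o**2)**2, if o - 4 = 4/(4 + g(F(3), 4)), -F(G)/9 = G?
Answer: 347892350976/777796321 ≈ 447.28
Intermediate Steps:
F(G) = -9*G
g(p, W) = 3 + 2*W/(2 + p) (g(p, W) = 3 + (W + W)/(p + 2) = 3 + (2*W)/(2 + p) = 3 + 2*W/(2 + p))
o = 768/167 (o = 4 + 4/(4 + (6 + 2*4 + 3*(-9*3))/(2 - 9*3)) = 4 + 4/(4 + (6 + 8 + 3*(-27))/(2 - 27)) = 4 + 4/(4 + (6 + 8 - 81)/(-25)) = 4 + 4/(4 - 1/25*(-67)) = 4 + 4/(4 + 67/25) = 4 + 4/(167/25) = 4 + (25/167)*4 = 4 + 100/167 = 768/167 ≈ 4.5988)
(o**2)**2 = ((768/167)**2)**2 = (589824/27889)**2 = 347892350976/777796321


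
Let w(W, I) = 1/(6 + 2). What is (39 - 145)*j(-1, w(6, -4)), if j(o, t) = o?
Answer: 106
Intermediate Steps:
w(W, I) = 1/8
(39 - 145)*j(-1, w(6, -4)) = (39 - 145)*(-1) = -106*(-1) = 106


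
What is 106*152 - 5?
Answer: 16107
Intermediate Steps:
106*152 - 5 = 16112 - 5 = 16107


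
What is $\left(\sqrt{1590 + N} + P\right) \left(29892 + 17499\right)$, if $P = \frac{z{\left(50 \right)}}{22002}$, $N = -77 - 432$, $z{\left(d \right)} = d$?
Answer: $\frac{394925}{3667} + 47391 \sqrt{1081} \approx 1.5583 \cdot 10^{6}$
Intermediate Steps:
$N = -509$ ($N = -77 - 432 = -509$)
$P = \frac{25}{11001}$ ($P = \frac{50}{22002} = 50 \cdot \frac{1}{22002} = \frac{25}{11001} \approx 0.0022725$)
$\left(\sqrt{1590 + N} + P\right) \left(29892 + 17499\right) = \left(\sqrt{1590 - 509} + \frac{25}{11001}\right) \left(29892 + 17499\right) = \left(\sqrt{1081} + \frac{25}{11001}\right) 47391 = \left(\frac{25}{11001} + \sqrt{1081}\right) 47391 = \frac{394925}{3667} + 47391 \sqrt{1081}$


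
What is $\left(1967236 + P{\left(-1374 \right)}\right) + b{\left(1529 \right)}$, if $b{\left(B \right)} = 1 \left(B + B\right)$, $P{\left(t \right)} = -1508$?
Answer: $1968786$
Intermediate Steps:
$b{\left(B \right)} = 2 B$ ($b{\left(B \right)} = 1 \cdot 2 B = 2 B$)
$\left(1967236 + P{\left(-1374 \right)}\right) + b{\left(1529 \right)} = \left(1967236 - 1508\right) + 2 \cdot 1529 = 1965728 + 3058 = 1968786$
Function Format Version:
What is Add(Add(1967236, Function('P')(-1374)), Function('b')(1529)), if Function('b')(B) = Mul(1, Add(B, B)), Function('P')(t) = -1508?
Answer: 1968786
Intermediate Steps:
Function('b')(B) = Mul(2, B) (Function('b')(B) = Mul(1, Mul(2, B)) = Mul(2, B))
Add(Add(1967236, Function('P')(-1374)), Function('b')(1529)) = Add(Add(1967236, -1508), Mul(2, 1529)) = Add(1965728, 3058) = 1968786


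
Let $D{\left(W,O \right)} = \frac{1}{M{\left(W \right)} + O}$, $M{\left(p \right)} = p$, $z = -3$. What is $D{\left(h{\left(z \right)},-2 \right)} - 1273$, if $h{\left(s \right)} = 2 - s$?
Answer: $- \frac{3818}{3} \approx -1272.7$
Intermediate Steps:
$D{\left(W,O \right)} = \frac{1}{O + W}$ ($D{\left(W,O \right)} = \frac{1}{W + O} = \frac{1}{O + W}$)
$D{\left(h{\left(z \right)},-2 \right)} - 1273 = \frac{1}{-2 + \left(2 - -3\right)} - 1273 = \frac{1}{-2 + \left(2 + 3\right)} - 1273 = \frac{1}{-2 + 5} - 1273 = \frac{1}{3} - 1273 = - \frac{3818}{3}$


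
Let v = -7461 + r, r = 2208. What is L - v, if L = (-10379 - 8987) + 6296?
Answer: -7817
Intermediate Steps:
v = -5253 (v = -7461 + 2208 = -5253)
L = -13070 (L = -19366 + 6296 = -13070)
L - v = -13070 - 1*(-5253) = -13070 + 5253 = -7817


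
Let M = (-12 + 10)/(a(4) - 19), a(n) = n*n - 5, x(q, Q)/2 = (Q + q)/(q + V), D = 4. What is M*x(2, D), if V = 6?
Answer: 3/8 ≈ 0.37500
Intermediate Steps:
x(q, Q) = 2*(Q + q)/(6 + q) (x(q, Q) = 2*((Q + q)/(q + 6)) = 2*((Q + q)/(6 + q)) = 2*(Q + q)/(6 + q))
a(n) = -5 + n² (a(n) = n² - 5 = -5 + n²)
M = ¼ (M = (-12 + 10)/((-5 + 4²) - 19) = -2/((-5 + 16) - 19) = -2/(11 - 19) = -2/(-8) = -2*(-⅛) = ¼ ≈ 0.25000)
M*x(2, D) = (2*(4 + 2)/(6 + 2))/4 = (2*6/8)/4 = (2*(⅛)*6)/4 = (¼)*(3/2) = 3/8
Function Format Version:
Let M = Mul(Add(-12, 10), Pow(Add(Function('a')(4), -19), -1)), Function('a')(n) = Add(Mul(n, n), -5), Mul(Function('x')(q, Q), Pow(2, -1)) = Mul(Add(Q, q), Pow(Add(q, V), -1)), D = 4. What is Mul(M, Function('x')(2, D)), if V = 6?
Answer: Rational(3, 8) ≈ 0.37500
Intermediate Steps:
Function('x')(q, Q) = Mul(2, Pow(Add(6, q), -1), Add(Q, q)) (Function('x')(q, Q) = Mul(2, Mul(Add(Q, q), Pow(Add(q, 6), -1))) = Mul(2, Mul(Add(Q, q), Pow(Add(6, q), -1))) = Mul(2, Mul(Pow(Add(6, q), -1), Add(Q, q))) = Mul(2, Pow(Add(6, q), -1), Add(Q, q)))
Function('a')(n) = Add(-5, Pow(n, 2)) (Function('a')(n) = Add(Pow(n, 2), -5) = Add(-5, Pow(n, 2)))
M = Rational(1, 4) (M = Mul(Add(-12, 10), Pow(Add(Add(-5, Pow(4, 2)), -19), -1)) = Mul(-2, Pow(Add(Add(-5, 16), -19), -1)) = Mul(-2, Pow(Add(11, -19), -1)) = Mul(-2, Pow(-8, -1)) = Mul(-2, Rational(-1, 8)) = Rational(1, 4) ≈ 0.25000)
Mul(M, Function('x')(2, D)) = Mul(Rational(1, 4), Mul(2, Pow(Add(6, 2), -1), Add(4, 2))) = Mul(Rational(1, 4), Mul(2, Pow(8, -1), 6)) = Mul(Rational(1, 4), Mul(2, Rational(1, 8), 6)) = Mul(Rational(1, 4), Rational(3, 2)) = Rational(3, 8)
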